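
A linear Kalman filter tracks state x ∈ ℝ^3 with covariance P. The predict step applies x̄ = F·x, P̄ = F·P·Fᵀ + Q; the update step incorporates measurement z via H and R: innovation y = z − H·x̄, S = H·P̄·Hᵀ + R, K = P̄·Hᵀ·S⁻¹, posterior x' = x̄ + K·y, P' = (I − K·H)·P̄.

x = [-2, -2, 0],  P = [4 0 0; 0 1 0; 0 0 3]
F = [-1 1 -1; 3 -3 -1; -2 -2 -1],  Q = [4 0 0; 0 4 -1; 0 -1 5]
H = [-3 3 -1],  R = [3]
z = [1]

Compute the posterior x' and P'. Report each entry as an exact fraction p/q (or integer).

x̄ = F·x = [0, 0, 8]
P̄ = F·P·Fᵀ + Q = [12 -12 9; -12 52 -16; 9 -16 28]
y = z − H·x̄ = [9]
S = H·P̄·Hᵀ + R = [973]
K = P̄·Hᵀ·S⁻¹ = [-81/973; 208/973; -103/973]
x' = x̄ + K·y = [-729/973, 1872/973, 6857/973]
P' = (I − K·H)·P̄ = [5115/973 5172/973 414/973; 5172/973 7332/973 5856/973; 414/973 5856/973 16635/973]

x' = [-729/973, 1872/973, 6857/973]
P' = [5115/973 5172/973 414/973; 5172/973 7332/973 5856/973; 414/973 5856/973 16635/973]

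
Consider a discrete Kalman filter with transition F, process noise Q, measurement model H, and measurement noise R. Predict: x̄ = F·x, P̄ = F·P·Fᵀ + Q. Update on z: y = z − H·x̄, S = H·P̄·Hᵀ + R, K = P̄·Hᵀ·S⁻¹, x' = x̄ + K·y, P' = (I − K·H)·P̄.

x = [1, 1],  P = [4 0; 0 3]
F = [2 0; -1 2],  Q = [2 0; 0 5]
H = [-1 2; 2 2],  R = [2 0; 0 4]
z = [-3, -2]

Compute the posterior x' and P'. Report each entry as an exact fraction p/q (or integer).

x' = [83/188, -60/47]
P' = [30/47 -1/188; -1/188 123/376]

x̄ = F·x = [2, 1]
P̄ = F·P·Fᵀ + Q = [18 -8; -8 21]
y = z − H·x̄ = [-3, -8]
S = H·P̄·Hᵀ + R = [136 32; 32 96]
K = P̄·Hᵀ·S⁻¹ = [-61/188 119/376; 31/94 121/752]
x' = x̄ + K·y = [83/188, -60/47]
P' = (I − K·H)·P̄ = [30/47 -1/188; -1/188 123/376]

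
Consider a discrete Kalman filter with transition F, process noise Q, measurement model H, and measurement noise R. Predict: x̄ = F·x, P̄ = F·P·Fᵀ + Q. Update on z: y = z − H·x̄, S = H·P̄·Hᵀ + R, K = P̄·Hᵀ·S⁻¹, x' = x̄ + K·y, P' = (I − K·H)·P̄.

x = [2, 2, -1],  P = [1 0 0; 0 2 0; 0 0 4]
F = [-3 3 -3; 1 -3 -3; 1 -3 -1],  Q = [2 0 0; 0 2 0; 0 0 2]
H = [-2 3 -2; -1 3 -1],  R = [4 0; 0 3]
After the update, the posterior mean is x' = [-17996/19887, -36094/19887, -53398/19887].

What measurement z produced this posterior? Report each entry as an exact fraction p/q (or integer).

x̄ = F·x = [3, -1, -3]
P̄ = F·P·Fᵀ + Q = [65 15 -9; 15 57 31; -9 31 25]
S = H·P̄·Hᵀ + R = [253 243; 243 312]
K = P̄·Hᵀ·S⁻¹ = [-6077/6629 13498/19887; -1909/6629 12428/19887; 107/6629 4658/19887]
x' − x̄ = [-77657/19887, -16207/19887, 6263/19887] = K·y
y = (KᵀK)⁻¹·Kᵀ·(x' − x̄) = [5, 1]
z = y + H·x̄ = [5, 1] + [-3, -3] = [2, -2]

z = [2, -2]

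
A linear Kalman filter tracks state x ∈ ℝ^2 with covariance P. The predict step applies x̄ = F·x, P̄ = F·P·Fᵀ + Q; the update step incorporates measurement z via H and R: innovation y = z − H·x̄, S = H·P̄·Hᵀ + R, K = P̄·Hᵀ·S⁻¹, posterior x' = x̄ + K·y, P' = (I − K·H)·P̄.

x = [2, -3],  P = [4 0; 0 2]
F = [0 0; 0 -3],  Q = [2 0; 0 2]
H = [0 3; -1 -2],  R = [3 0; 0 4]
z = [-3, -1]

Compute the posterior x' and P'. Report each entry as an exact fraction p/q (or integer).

x' = [163/223, -133/223]
P' = [324/223 -40/223; -40/223 60/223]

x̄ = F·x = [0, 9]
P̄ = F·P·Fᵀ + Q = [2 0; 0 20]
y = z − H·x̄ = [-30, 17]
S = H·P̄·Hᵀ + R = [183 -120; -120 86]
K = P̄·Hᵀ·S⁻¹ = [-40/223 -61/223; 60/223 -20/223]
x' = x̄ + K·y = [163/223, -133/223]
P' = (I − K·H)·P̄ = [324/223 -40/223; -40/223 60/223]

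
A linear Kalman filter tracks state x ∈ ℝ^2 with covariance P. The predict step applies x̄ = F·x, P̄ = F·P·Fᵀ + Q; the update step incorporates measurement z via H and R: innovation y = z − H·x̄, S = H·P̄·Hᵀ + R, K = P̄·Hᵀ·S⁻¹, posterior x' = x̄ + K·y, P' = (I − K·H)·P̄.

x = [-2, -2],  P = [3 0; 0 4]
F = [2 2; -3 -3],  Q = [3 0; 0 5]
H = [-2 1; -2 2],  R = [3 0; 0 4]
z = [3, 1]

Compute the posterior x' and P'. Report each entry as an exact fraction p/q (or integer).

x' = [-2571/2512, 21/1256]
P' = [1469/1256 797/628; 797/628 653/314]

x̄ = F·x = [-8, 12]
P̄ = F·P·Fᵀ + Q = [31 -42; -42 68]
y = z − H·x̄ = [-25, -39]
S = H·P̄·Hᵀ + R = [363 512; 512 736]
K = P̄·Hᵀ·S⁻¹ = [-56/157 125/2512; -24/157 509/1256]
x' = x̄ + K·y = [-2571/2512, 21/1256]
P' = (I − K·H)·P̄ = [1469/1256 797/628; 797/628 653/314]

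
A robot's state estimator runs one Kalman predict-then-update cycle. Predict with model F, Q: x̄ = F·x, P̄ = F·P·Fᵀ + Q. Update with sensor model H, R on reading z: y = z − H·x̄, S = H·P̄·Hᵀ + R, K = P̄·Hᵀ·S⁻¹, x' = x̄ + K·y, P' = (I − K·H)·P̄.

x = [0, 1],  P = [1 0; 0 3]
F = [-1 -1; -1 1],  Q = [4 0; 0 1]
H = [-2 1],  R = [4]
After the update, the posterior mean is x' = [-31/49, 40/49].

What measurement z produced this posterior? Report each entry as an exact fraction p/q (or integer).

z = [2]

x̄ = F·x = [-1, 1]
P̄ = F·P·Fᵀ + Q = [8 -2; -2 5]
S = H·P̄·Hᵀ + R = [49]
K = P̄·Hᵀ·S⁻¹ = [-18/49; 9/49]
x' − x̄ = [18/49, -9/49] = K·y
y = (KᵀK)⁻¹·Kᵀ·(x' − x̄) = [-1]
z = y + H·x̄ = [-1] + [3] = [2]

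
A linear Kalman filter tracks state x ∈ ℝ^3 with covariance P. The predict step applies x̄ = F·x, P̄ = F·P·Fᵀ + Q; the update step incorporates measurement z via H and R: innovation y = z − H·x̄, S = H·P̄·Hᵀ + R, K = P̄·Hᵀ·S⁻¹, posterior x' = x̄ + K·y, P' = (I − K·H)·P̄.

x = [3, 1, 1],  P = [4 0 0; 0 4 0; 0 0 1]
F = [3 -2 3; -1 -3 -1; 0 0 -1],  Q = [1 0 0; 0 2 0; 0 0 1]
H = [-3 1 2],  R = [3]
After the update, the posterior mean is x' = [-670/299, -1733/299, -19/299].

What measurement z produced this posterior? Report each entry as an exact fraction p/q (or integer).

z = [1]

x̄ = F·x = [10, -7, -1]
P̄ = F·P·Fᵀ + Q = [62 9 -3; 9 43 1; -3 1 2]
S = H·P̄·Hᵀ + R = [598]
K = P̄·Hᵀ·S⁻¹ = [-183/598; 9/299; 7/299]
x' − x̄ = [-3660/299, 360/299, 280/299] = K·y
y = (KᵀK)⁻¹·Kᵀ·(x' − x̄) = [40]
z = y + H·x̄ = [40] + [-39] = [1]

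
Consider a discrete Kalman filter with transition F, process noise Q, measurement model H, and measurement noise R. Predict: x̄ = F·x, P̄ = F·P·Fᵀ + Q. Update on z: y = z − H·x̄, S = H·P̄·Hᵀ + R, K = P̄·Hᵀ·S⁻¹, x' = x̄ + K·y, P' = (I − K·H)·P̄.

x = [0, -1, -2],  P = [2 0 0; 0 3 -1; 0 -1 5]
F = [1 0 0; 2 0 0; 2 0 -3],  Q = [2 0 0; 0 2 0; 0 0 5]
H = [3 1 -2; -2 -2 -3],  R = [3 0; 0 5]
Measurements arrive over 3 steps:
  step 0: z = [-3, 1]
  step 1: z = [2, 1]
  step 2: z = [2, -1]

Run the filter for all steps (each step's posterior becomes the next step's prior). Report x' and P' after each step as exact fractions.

step 0: x̄ = F·x = [0, 0, 6]
step 0: P̄ = F·P·Fᵀ + Q = [4 4 4; 4 10 8; 4 8 58]
step 0: y = z − H·x̄ = [9, 19]
step 0: S = H·P̄·Hᵀ + R = [225 260; 260 759]
step 0: K = P̄·Hᵀ·S⁻¹ = [13352/103175 -1676/20635; 18074/103175 -2652/20635; -21384/103175 -3918/20635]
step 0: x' = x̄ + K·y = [-39052/103175, -89274/103175, 54384/103175]
step 0: P' = (I − K·H)·P̄ = [71244/103175 -103172/103175 35252/103175; -103172/103175 233786/103175 -64976/103175; 35252/103175 -64976/103175 52466/103175]
step 1: x̄ = F·x = [-39052/103175, -78104/103175, -241256/103175]
step 1: P̄ = F·P·Fᵀ + Q = [277594/103175 142488/103175 36732/103175; 142488/103175 491326/103175 73464/103175; 36732/103175 73464/103175 850021/103175]
step 1: y = z − H·x̄ = [-80902/103175, -170981/20635]
step 1: S = H·P̄·Hᵀ + R = [6819569/103175 240362/20635; 240362/20635 548160/4127]
step 1: K = P̄·Hᵀ·S⁻¹ = [32712628/222948937 -18330131/222948937; 29963446/222948937 -26836168/222948937; -84569607/445897874 -165455837/891795748]
step 1: x' = x̄ + K·y = [41845425/222948937, 30095156/222948937, -581714097/891795748]
step 1: P' = (I − K·H)·P̄ = [145079910/222948937 -201189124/222948937 67956361/222948937; -201189124/222948937 450498758/222948937 -121479476/222948937; 67956361/222948937 -121479476/222948937 418488035/891795748]
step 2: x̄ = F·x = [41845425/222948937, 83690850/222948937, 2079905691/891795748]
step 2: P̄ = F·P·Fᵀ + Q = [590977784/222948937 290159820/222948937 86290737/222948937; 290159820/222948937 1026217514/222948937 172581474/222948937; 86290737/222948937 172581474/222948937 7284744287/891795748]
step 2: y = z − H·x̄ = [2553247189/445897874, 6352211525/891795748]
step 2: S = H·P̄·Hᵀ + R = [14313752848/222948937 5497327855/445897874; 5497327855/445897874 117607782459/891795748]
step 2: K = P̄·Hᵀ·S⁻¹ = [6813266896/46056506551 -3802958204/46056506551; 973815493082/7415097554711 -885585939020/7415097554711; -1398825401742/7415097554711 -1377699359341/7415097554711]
step 2: x' = x̄ + K·y = [20569430356/46056506551, 2051655219552/7415097554711, -529076524400/7415097554711]
step 2: P' = (I − K·H)·P̄ = [29834061300/46056506551 -41213401828/46056506551 13924490692/46056506551; -41213401828/46056506551 14839978407706/7415097554711 -3993770577232/7415097554711; 13924490692/46056506551 -3993770577232/7415097554711 3464117316115/7415097554711]

step 0: x' = [-39052/103175, -89274/103175, 54384/103175], P' = [71244/103175 -103172/103175 35252/103175; -103172/103175 233786/103175 -64976/103175; 35252/103175 -64976/103175 52466/103175]
step 1: x' = [41845425/222948937, 30095156/222948937, -581714097/891795748], P' = [145079910/222948937 -201189124/222948937 67956361/222948937; -201189124/222948937 450498758/222948937 -121479476/222948937; 67956361/222948937 -121479476/222948937 418488035/891795748]
step 2: x' = [20569430356/46056506551, 2051655219552/7415097554711, -529076524400/7415097554711], P' = [29834061300/46056506551 -41213401828/46056506551 13924490692/46056506551; -41213401828/46056506551 14839978407706/7415097554711 -3993770577232/7415097554711; 13924490692/46056506551 -3993770577232/7415097554711 3464117316115/7415097554711]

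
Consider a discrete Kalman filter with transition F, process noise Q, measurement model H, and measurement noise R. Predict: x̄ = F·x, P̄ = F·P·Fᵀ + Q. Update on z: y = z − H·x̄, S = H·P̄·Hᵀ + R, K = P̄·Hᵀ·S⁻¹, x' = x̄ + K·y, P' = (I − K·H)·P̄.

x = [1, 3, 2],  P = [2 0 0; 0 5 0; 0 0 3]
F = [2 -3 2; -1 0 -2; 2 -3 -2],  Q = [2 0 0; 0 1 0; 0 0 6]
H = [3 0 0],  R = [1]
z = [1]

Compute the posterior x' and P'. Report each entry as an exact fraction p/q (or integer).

x̄ = F·x = [-3, -5, -11]
P̄ = F·P·Fᵀ + Q = [67 -16 41; -16 15 8; 41 8 71]
y = z − H·x̄ = [10]
S = H·P̄·Hᵀ + R = [604]
K = P̄·Hᵀ·S⁻¹ = [201/604; -12/151; 123/604]
x' = x̄ + K·y = [99/302, -875/151, -2707/302]
P' = (I − K·H)·P̄ = [67/604 -4/151 41/604; -4/151 1689/151 2684/151; 41/604 2684/151 27755/604]

x' = [99/302, -875/151, -2707/302]
P' = [67/604 -4/151 41/604; -4/151 1689/151 2684/151; 41/604 2684/151 27755/604]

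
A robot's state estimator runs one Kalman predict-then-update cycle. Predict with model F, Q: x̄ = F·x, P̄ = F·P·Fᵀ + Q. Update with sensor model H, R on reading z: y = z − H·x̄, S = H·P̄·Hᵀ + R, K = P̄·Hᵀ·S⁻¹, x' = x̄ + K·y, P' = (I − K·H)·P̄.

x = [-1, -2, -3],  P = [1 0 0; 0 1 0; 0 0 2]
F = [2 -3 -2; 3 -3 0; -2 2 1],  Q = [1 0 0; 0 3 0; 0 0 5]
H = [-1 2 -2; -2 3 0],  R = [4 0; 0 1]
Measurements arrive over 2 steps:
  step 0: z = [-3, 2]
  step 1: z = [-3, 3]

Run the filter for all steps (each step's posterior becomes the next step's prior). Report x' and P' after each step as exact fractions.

step 0: x' = [4803/2713, 4713/2713, 5091/2713], P' = [19244/2713 12522/2713 602/2713; 12522/2713 8439/2713 628/2713; 602/2713 628/2713 7525/8139]
step 1: x' = [-4876239/1108751, -2104299/1108751, 297675/158393], P' = [55385672/14413763 35682498/14413763 253368/2059109; 35682498/14413763 24524223/14413763 337548/2059109; 253368/2059109 337548/2059109 5746424/6177327]

step 0: x̄ = F·x = [10, 3, -5]
step 0: P̄ = F·P·Fᵀ + Q = [22 15 -14; 15 21 -12; -14 -12 15]
step 0: y = z − H·x̄ = [-9, 13]
step 0: S = H·P̄·Hᵀ + R = [150 81; 81 98]
step 0: K = P̄·Hᵀ·S⁻¹ = [1149/2713 -922/2713; 775/2713 273/2713; -3272/8139 680/2713]
step 0: x' = x̄ + K·y = [4803/2713, 4713/2713, 5091/2713]
step 0: P' = (I − K·H)·P̄ = [19244/2713 12522/2713 602/2713; 12522/2713 8439/2713 628/2713; 602/2713 628/2713 7525/8139]
step 1: x̄ = F·x = [-14715/2713, 270/2713, 4911/2713]
step 1: P̄ = F·P·Fᵀ + Q = [54388/8139 3741/2713 -24572/8139; 3741/2713 31890/2713 -15912/2713; -24572/8139 -15912/2713 80200/8139]
step 1: y = z − H·x̄ = [-13572/2713, -22101/2713]
step 1: S = H·P̄·Hᵀ + R = [343044/2713 264121/2713; 264121/2713 952045/8139]
step 1: K = P̄·Hᵀ·S⁻¹ = [3108043/14413763 -286450/1108751; 2160069/14413763 169821/1108751; -2556916/6177327 38916/158393]
step 1: x' = x̄ + K·y = [-4876239/1108751, -2104299/1108751, 297675/158393]
step 1: P' = (I − K·H)·P̄ = [55385672/14413763 35682498/14413763 253368/2059109; 35682498/14413763 24524223/14413763 337548/2059109; 253368/2059109 337548/2059109 5746424/6177327]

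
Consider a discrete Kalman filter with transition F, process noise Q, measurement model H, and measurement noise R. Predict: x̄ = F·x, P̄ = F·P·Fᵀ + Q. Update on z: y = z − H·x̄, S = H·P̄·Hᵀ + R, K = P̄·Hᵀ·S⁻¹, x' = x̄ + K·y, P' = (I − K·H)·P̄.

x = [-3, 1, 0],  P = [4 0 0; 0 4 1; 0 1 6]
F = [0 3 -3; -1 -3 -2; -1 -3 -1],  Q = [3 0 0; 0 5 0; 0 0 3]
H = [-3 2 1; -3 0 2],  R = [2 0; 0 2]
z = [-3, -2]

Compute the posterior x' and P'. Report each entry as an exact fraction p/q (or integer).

x' = [8372/9241, -41524/138615, 47117/138615]
P' = [49434/9241 42092/9241 69206/9241; 42092/9241 614111/138615 858572/138615; 69206/9241 858572/138615 1513844/138615]

x̄ = F·x = [3, 0, 0]
P̄ = F·P·Fᵀ + Q = [75 3 -12; 3 81 61; -12 61 55]
y = z − H·x̄ = [6, 7]
S = H·P̄·Hᵀ + R = [1336 1119; 1119 1041]
K = P̄·Hᵀ·S⁻¹ = [2544/9241 -4945/9241; 32109/46205 -88498/138615; 19453/46205 -43291/138615]
x' = x̄ + K·y = [8372/9241, -41524/138615, 47117/138615]
P' = (I − K·H)·P̄ = [49434/9241 42092/9241 69206/9241; 42092/9241 614111/138615 858572/138615; 69206/9241 858572/138615 1513844/138615]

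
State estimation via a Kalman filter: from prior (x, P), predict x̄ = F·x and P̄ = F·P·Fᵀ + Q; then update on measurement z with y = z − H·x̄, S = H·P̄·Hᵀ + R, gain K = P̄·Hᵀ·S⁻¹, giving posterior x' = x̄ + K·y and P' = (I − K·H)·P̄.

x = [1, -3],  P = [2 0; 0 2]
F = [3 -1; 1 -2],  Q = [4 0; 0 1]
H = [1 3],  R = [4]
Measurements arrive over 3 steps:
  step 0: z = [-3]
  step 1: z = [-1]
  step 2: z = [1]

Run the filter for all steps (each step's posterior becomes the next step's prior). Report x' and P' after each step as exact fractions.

step 0: x' = [-498/187, 19/187], P' = [1572/187 -452/187; -452/187 208/187]
step 1: x' = [-67747/35977, 9286/35977], P' = [530840/107931 -120008/107931; -120008/107931 68660/107931]
step 2: x' = [-9803689/34390079, 12701412/34390079], P' = [170209928/34390079 -38459736/34390079; -38459736/34390079 21820212/34390079]

step 0: x̄ = F·x = [6, 7]
step 0: P̄ = F·P·Fᵀ + Q = [24 10; 10 11]
step 0: y = z − H·x̄ = [-30]
step 0: S = H·P̄·Hᵀ + R = [187]
step 0: K = P̄·Hᵀ·S⁻¹ = [54/187; 43/187]
step 0: x' = x̄ + K·y = [-498/187, 19/187]
step 0: P' = (I − K·H)·P̄ = [1572/187 -452/187; -452/187 208/187]
step 1: x̄ = F·x = [-89/11, -536/187]
step 1: P̄ = F·P·Fᵀ + Q = [1048/11 488/11; 488/11 4399/187]
step 1: y = z − H·x̄ = [2934/187]
step 1: S = H·P̄·Hᵀ + R = [107931/187]
step 1: K = P̄·Hᵀ·S⁻¹ = [42704/107931; 21493/107931]
step 1: x' = x̄ + K·y = [-67747/35977, 9286/35977]
step 1: P' = (I − K·H)·P̄ = [530840/107931 -120008/107931; -120008/107931 68660/107931]
step 2: x̄ = F·x = [-212527/35977, -86319/35977]
step 2: P̄ = F·P·Fᵀ + Q = [5997992/107931 856632/35977; 856632/35977 464481/35977]
step 2: y = z − H·x̄ = [507461/35977]
step 2: S = H·P̄·Hᵀ + R = [34390079/107931]
step 2: K = P̄·Hᵀ·S⁻¹ = [13707680/34390079; 6750225/34390079]
step 2: x' = x̄ + K·y = [-9803689/34390079, 12701412/34390079]
step 2: P' = (I − K·H)·P̄ = [170209928/34390079 -38459736/34390079; -38459736/34390079 21820212/34390079]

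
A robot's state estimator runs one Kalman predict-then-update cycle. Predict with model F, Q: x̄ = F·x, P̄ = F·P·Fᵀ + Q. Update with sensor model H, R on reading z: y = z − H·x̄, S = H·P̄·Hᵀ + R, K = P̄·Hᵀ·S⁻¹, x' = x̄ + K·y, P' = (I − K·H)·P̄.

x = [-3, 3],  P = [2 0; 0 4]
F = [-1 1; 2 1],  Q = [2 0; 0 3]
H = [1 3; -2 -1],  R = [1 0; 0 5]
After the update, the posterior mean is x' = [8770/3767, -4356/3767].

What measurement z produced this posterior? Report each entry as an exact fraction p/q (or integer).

z = [-1, -2]

x̄ = F·x = [6, -3]
P̄ = F·P·Fᵀ + Q = [8 0; 0 15]
S = H·P̄·Hᵀ + R = [144 -61; -61 52]
K = P̄·Hᵀ·S⁻¹ = [-560/3767 -1816/3767; 1425/3767 585/3767]
x' − x̄ = [-13832/3767, 6945/3767] = K·y
y = (KᵀK)⁻¹·Kᵀ·(x' − x̄) = [2, 7]
z = y + H·x̄ = [2, 7] + [-3, -9] = [-1, -2]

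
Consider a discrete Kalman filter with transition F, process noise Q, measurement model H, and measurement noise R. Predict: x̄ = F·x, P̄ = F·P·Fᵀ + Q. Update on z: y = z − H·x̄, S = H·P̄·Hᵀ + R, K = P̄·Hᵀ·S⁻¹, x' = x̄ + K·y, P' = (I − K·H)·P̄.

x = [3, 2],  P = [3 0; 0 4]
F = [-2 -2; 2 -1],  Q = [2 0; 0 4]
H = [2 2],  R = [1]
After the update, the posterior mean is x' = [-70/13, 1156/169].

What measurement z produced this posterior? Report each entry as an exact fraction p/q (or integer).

x̄ = F·x = [-10, 4]
P̄ = F·P·Fᵀ + Q = [30 -4; -4 20]
S = H·P̄·Hᵀ + R = [169]
K = P̄·Hᵀ·S⁻¹ = [4/13; 32/169]
x' − x̄ = [60/13, 480/169] = K·y
y = (KᵀK)⁻¹·Kᵀ·(x' − x̄) = [15]
z = y + H·x̄ = [15] + [-12] = [3]

z = [3]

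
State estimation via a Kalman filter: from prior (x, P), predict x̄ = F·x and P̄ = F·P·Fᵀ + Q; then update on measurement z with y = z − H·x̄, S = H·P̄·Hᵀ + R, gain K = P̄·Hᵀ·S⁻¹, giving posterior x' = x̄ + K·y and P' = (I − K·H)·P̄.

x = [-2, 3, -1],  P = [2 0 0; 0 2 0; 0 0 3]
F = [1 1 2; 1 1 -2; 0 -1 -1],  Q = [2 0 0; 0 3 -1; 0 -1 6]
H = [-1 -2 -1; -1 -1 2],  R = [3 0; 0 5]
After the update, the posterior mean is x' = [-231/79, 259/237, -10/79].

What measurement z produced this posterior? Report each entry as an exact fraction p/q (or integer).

z = [1, 2]

x̄ = F·x = [-1, 3, -2]
P̄ = F·P·Fᵀ + Q = [18 -8 -8; -8 19 3; -8 3 11]
S = H·P̄·Hᵀ + R = [72 9; 9 90]
K = P̄·Hᵀ·S⁻¹ = [86/711 -214/711; -325/711 -7/711; -13/79 25/79]
x' − x̄ = [-152/79, -452/237, 148/79] = K·y
y = (KᵀK)⁻¹·Kᵀ·(x' − x̄) = [4, 8]
z = y + H·x̄ = [4, 8] + [-3, -6] = [1, 2]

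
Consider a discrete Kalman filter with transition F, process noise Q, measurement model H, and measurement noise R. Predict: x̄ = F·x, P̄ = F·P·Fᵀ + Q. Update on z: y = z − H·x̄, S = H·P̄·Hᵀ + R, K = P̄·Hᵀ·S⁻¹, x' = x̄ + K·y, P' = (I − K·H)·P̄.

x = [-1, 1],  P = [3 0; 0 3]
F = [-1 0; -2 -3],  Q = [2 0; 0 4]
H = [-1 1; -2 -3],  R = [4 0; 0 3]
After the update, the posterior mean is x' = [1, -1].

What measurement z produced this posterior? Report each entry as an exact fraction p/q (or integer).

x̄ = F·x = [1, -1]
P̄ = F·P·Fᵀ + Q = [5 6; 6 43]
S = H·P̄·Hᵀ + R = [40 -113; -113 482]
K = P̄·Hᵀ·S⁻¹ = [-2682/6511 -1007/6511; 1901/6511 -1459/6511]
x' − x̄ = [0, 0] = K·y
y = (KᵀK)⁻¹·Kᵀ·(x' − x̄) = [0, 0]
z = y + H·x̄ = [0, 0] + [-2, 1] = [-2, 1]

z = [-2, 1]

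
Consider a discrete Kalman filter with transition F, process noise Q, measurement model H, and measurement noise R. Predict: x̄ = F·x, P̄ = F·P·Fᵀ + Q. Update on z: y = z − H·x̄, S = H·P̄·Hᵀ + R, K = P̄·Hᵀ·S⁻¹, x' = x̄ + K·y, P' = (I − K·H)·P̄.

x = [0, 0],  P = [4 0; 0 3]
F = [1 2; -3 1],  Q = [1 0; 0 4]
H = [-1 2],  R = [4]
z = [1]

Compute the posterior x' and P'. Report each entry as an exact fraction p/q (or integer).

x̄ = F·x = [0, 0]
P̄ = F·P·Fᵀ + Q = [17 -6; -6 43]
y = z − H·x̄ = [1]
S = H·P̄·Hᵀ + R = [217]
K = P̄·Hᵀ·S⁻¹ = [-29/217; 92/217]
x' = x̄ + K·y = [-29/217, 92/217]
P' = (I − K·H)·P̄ = [2848/217 1366/217; 1366/217 867/217]

x' = [-29/217, 92/217]
P' = [2848/217 1366/217; 1366/217 867/217]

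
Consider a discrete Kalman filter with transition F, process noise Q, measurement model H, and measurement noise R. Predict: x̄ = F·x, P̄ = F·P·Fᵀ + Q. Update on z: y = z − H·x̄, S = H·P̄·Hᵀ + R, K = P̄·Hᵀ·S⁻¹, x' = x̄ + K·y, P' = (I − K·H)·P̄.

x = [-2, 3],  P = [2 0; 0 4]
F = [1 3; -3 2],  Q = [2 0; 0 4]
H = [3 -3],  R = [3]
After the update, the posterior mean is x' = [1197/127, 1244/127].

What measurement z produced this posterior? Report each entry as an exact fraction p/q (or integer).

z = [-1]

x̄ = F·x = [7, 12]
P̄ = F·P·Fᵀ + Q = [40 18; 18 38]
S = H·P̄·Hᵀ + R = [381]
K = P̄·Hᵀ·S⁻¹ = [22/127; -20/127]
x' − x̄ = [308/127, -280/127] = K·y
y = (KᵀK)⁻¹·Kᵀ·(x' − x̄) = [14]
z = y + H·x̄ = [14] + [-15] = [-1]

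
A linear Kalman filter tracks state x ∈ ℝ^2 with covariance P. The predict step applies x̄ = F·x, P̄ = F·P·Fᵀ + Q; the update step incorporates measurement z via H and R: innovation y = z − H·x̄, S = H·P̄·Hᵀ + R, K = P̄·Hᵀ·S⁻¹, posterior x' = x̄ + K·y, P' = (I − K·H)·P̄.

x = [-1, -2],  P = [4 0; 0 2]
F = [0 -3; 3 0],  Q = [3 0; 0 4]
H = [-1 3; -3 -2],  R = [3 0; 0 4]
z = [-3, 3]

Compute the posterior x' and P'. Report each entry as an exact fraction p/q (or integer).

x̄ = F·x = [6, -3]
P̄ = F·P·Fᵀ + Q = [21 0; 0 40]
y = z − H·x̄ = [12, 15]
S = H·P̄·Hᵀ + R = [384 -177; -177 353]
K = P̄·Hᵀ·S⁻¹ = [-884/4963 -1329/4963; 9400/34741 -3160/34741]
x' = x̄ + K·y = [-765/4963, -38823/34741]
P' = (I − K·H)·P̄ = [276/709 -240/4963; -240/4963 8840/34741]

x' = [-765/4963, -38823/34741]
P' = [276/709 -240/4963; -240/4963 8840/34741]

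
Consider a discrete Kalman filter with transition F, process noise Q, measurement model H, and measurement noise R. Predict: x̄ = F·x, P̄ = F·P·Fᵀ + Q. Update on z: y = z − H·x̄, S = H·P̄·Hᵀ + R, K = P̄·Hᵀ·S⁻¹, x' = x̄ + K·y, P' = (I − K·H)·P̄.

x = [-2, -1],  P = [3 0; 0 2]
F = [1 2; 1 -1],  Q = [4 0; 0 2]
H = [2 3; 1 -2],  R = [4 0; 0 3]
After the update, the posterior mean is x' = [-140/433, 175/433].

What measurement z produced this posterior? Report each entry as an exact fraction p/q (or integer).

z = [1, -1]

x̄ = F·x = [-4, -1]
P̄ = F·P·Fᵀ + Q = [15 -1; -1 7]
S = H·P̄·Hᵀ + R = [115 -11; -11 50]
K = P̄·Hᵀ·S⁻¹ = [1537/5629 2252/5629; 785/5629 -1516/5629]
x' − x̄ = [1592/433, 608/433] = K·y
y = (KᵀK)⁻¹·Kᵀ·(x' − x̄) = [12, 1]
z = y + H·x̄ = [12, 1] + [-11, -2] = [1, -1]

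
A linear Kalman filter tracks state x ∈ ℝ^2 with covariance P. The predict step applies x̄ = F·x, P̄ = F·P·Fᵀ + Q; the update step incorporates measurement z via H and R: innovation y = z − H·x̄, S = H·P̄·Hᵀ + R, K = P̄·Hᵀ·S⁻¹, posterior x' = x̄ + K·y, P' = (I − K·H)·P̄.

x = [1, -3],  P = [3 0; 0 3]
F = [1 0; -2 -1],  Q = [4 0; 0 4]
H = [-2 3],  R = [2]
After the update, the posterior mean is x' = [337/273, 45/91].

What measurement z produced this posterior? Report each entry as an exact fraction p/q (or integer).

x̄ = F·x = [1, 1]
P̄ = F·P·Fᵀ + Q = [7 -6; -6 19]
S = H·P̄·Hᵀ + R = [273]
K = P̄·Hᵀ·S⁻¹ = [-32/273; 23/91]
x' − x̄ = [64/273, -46/91] = K·y
y = (KᵀK)⁻¹·Kᵀ·(x' − x̄) = [-2]
z = y + H·x̄ = [-2] + [1] = [-1]

z = [-1]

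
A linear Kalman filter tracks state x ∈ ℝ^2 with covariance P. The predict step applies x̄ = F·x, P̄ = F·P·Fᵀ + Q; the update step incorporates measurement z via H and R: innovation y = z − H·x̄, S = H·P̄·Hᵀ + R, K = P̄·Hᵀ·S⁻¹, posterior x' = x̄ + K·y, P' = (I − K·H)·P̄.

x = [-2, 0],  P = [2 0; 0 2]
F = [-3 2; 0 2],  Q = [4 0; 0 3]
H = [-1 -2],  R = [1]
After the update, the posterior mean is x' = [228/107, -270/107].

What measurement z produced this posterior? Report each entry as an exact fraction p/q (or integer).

x̄ = F·x = [6, 0]
P̄ = F·P·Fᵀ + Q = [30 8; 8 11]
S = H·P̄·Hᵀ + R = [107]
K = P̄·Hᵀ·S⁻¹ = [-46/107; -30/107]
x' − x̄ = [-414/107, -270/107] = K·y
y = (KᵀK)⁻¹·Kᵀ·(x' − x̄) = [9]
z = y + H·x̄ = [9] + [-6] = [3]

z = [3]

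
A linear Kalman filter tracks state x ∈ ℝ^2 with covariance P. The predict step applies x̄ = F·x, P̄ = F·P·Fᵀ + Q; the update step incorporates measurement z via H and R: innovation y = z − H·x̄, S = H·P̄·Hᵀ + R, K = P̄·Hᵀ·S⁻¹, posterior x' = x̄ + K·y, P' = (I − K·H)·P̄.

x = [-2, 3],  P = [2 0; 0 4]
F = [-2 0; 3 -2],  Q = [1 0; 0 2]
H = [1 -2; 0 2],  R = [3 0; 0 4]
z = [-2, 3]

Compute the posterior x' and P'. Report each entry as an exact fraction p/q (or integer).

x' = [-4/41, 42/41]
P' = [429/164 27/41; 27/41 24/41]

x̄ = F·x = [4, -12]
P̄ = F·P·Fᵀ + Q = [9 -12; -12 36]
y = z − H·x̄ = [-30, 27]
S = H·P̄·Hᵀ + R = [204 -168; -168 148]
K = P̄·Hᵀ·S⁻¹ = [71/164 27/82; -7/41 12/41]
x' = x̄ + K·y = [-4/41, 42/41]
P' = (I − K·H)·P̄ = [429/164 27/41; 27/41 24/41]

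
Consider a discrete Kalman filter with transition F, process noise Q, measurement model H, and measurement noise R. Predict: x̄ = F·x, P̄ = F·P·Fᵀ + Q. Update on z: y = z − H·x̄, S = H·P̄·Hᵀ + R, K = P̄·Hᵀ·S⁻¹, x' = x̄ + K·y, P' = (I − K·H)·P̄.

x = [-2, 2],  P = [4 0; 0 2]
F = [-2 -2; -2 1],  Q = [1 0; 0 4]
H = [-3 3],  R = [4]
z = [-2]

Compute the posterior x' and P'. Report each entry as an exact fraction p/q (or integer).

x̄ = F·x = [0, 6]
P̄ = F·P·Fᵀ + Q = [25 12; 12 22]
y = z − H·x̄ = [-20]
S = H·P̄·Hᵀ + R = [211]
K = P̄·Hᵀ·S⁻¹ = [-39/211; 30/211]
x' = x̄ + K·y = [780/211, 666/211]
P' = (I − K·H)·P̄ = [3754/211 3702/211; 3702/211 3742/211]

x' = [780/211, 666/211]
P' = [3754/211 3702/211; 3702/211 3742/211]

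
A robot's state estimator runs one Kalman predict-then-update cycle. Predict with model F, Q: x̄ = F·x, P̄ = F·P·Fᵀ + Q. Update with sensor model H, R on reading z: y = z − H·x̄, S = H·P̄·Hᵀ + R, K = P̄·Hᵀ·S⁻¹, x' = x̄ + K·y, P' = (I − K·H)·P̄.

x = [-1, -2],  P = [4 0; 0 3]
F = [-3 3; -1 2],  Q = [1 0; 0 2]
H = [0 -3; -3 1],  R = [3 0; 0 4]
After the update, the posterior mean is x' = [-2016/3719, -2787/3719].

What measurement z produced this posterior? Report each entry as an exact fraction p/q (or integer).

z = [2, 1]

x̄ = F·x = [-3, -3]
P̄ = F·P·Fᵀ + Q = [64 30; 30 18]
S = H·P̄·Hᵀ + R = [165 216; 216 418]
K = P̄·Hᵀ·S⁻¹ = [-438/3719 -1215/3719; -1170/3719 -36/3719]
x' − x̄ = [9141/3719, 8370/3719] = K·y
y = (KᵀK)⁻¹·Kᵀ·(x' − x̄) = [-7, -5]
z = y + H·x̄ = [-7, -5] + [9, 6] = [2, 1]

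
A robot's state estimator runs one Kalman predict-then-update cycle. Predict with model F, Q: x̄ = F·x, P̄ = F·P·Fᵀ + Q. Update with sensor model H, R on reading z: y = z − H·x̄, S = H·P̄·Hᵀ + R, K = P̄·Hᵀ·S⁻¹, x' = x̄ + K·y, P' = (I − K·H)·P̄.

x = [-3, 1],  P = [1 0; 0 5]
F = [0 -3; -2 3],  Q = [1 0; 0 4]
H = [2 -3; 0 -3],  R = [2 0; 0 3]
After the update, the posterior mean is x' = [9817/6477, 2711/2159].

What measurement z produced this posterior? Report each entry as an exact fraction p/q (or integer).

x̄ = F·x = [-3, 9]
P̄ = F·P·Fᵀ + Q = [46 -45; -45 53]
S = H·P̄·Hᵀ + R = [1203 747; 747 480]
K = P̄·Hᵀ·S⁻¹ = [2705/6477 -796/2159; -83/2159 -586/2159]
x' − x̄ = [29248/6477, -16720/2159] = K·y
y = (KᵀK)⁻¹·Kᵀ·(x' − x̄) = [32, 24]
z = y + H·x̄ = [32, 24] + [-33, -27] = [-1, -3]

z = [-1, -3]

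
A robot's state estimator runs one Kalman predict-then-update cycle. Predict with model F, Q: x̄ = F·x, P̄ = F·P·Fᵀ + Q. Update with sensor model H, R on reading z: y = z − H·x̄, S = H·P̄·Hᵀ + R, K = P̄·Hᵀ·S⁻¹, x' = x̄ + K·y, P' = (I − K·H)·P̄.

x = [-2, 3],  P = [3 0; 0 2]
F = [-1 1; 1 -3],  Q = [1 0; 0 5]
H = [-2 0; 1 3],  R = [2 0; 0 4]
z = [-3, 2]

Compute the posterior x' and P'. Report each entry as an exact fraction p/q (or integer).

x' = [2417/1588, -71/1588]
P' = [699/1588 -261/1588; -261/1588 779/1588]

x̄ = F·x = [5, -11]
P̄ = F·P·Fᵀ + Q = [6 -9; -9 26]
y = z − H·x̄ = [7, 30]
S = H·P̄·Hᵀ + R = [26 42; 42 190]
K = P̄·Hᵀ·S⁻¹ = [-699/1588 -21/1588; 261/1588 519/1588]
x' = x̄ + K·y = [2417/1588, -71/1588]
P' = (I − K·H)·P̄ = [699/1588 -261/1588; -261/1588 779/1588]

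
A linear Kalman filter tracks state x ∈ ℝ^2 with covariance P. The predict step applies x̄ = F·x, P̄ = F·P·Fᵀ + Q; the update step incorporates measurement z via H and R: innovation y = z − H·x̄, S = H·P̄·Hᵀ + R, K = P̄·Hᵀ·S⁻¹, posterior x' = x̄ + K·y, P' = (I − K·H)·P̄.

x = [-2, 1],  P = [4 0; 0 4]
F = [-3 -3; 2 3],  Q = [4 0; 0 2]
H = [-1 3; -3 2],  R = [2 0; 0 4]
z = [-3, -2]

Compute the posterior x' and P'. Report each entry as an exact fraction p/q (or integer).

x̄ = F·x = [3, -1]
P̄ = F·P·Fᵀ + Q = [76 -60; -60 54]
y = z − H·x̄ = [3, 9]
S = H·P̄·Hᵀ + R = [924 1212; 1212 1624]
K = P̄·Hᵀ·S⁻¹ = [377/1977 -235/659; 239/659 -123/1318]
x' = x̄ + K·y = [239/659, -991/1318]
P' = (I − K·H)·P̄ = [1424/1977 242/659; 242/659 240/659]

x' = [239/659, -991/1318]
P' = [1424/1977 242/659; 242/659 240/659]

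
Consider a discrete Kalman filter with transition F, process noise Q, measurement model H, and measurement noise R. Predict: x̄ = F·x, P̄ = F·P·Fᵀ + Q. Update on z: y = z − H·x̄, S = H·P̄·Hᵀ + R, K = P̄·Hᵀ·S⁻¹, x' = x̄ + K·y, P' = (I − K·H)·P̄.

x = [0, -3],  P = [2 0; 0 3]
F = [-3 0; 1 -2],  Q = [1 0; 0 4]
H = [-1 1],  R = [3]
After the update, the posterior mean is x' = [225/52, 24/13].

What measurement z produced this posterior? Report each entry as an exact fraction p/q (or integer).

z = [-3]

x̄ = F·x = [0, 6]
P̄ = F·P·Fᵀ + Q = [19 -6; -6 18]
S = H·P̄·Hᵀ + R = [52]
K = P̄·Hᵀ·S⁻¹ = [-25/52; 6/13]
x' − x̄ = [225/52, -54/13] = K·y
y = (KᵀK)⁻¹·Kᵀ·(x' − x̄) = [-9]
z = y + H·x̄ = [-9] + [6] = [-3]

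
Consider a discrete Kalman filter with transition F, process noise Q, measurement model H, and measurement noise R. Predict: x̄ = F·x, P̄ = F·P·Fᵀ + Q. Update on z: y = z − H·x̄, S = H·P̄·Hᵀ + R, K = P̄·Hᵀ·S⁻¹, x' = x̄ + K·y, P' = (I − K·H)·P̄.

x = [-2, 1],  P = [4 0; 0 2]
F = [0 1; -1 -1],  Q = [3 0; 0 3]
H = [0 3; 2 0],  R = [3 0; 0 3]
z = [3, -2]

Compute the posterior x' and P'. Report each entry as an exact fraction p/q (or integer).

x̄ = F·x = [1, 1]
P̄ = F·P·Fᵀ + Q = [5 -2; -2 9]
y = z − H·x̄ = [0, -4]
S = H·P̄·Hᵀ + R = [84 -12; -12 23]
K = P̄·Hᵀ·S⁻¹ = [-3/298 64/149; 191/596 -1/149]
x' = x̄ + K·y = [-107/149, 153/149]
P' = (I − K·H)·P̄ = [96/149 -3/298; -3/298 191/596]

x' = [-107/149, 153/149]
P' = [96/149 -3/298; -3/298 191/596]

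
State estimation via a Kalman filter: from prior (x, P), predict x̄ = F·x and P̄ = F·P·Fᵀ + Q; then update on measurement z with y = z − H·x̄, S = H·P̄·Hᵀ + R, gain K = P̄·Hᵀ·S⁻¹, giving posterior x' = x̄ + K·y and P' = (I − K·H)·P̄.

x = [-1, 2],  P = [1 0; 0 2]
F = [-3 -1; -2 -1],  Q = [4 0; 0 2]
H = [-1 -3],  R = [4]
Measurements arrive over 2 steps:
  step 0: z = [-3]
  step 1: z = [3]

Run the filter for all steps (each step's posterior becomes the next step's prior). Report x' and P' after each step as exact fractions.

step 0: x' = [217/139, 64/139], P' = [564/139 -136/139; -136/139 88/139]
step 1: x' = [-19625/20457, -15110/20457], P' = [87352/20457 -20264/20457; -20264/20457 12772/20457]

step 0: x̄ = F·x = [1, 0]
step 0: P̄ = F·P·Fᵀ + Q = [15 8; 8 8]
step 0: y = z − H·x̄ = [-2]
step 0: S = H·P̄·Hᵀ + R = [139]
step 0: K = P̄·Hᵀ·S⁻¹ = [-39/139; -32/139]
step 0: x' = x̄ + K·y = [217/139, 64/139]
step 0: P' = (I − K·H)·P̄ = [564/139 -136/139; -136/139 88/139]
step 1: x̄ = F·x = [-715/139, -498/139]
step 1: P̄ = F·P·Fᵀ + Q = [4904/139 2792/139; 2792/139 2078/139]
step 1: y = z − H·x̄ = [-1792/139]
step 1: S = H·P̄·Hᵀ + R = [40914/139]
step 1: K = P̄·Hᵀ·S⁻¹ = [-6640/20457; -4513/20457]
step 1: x' = x̄ + K·y = [-19625/20457, -15110/20457]
step 1: P' = (I − K·H)·P̄ = [87352/20457 -20264/20457; -20264/20457 12772/20457]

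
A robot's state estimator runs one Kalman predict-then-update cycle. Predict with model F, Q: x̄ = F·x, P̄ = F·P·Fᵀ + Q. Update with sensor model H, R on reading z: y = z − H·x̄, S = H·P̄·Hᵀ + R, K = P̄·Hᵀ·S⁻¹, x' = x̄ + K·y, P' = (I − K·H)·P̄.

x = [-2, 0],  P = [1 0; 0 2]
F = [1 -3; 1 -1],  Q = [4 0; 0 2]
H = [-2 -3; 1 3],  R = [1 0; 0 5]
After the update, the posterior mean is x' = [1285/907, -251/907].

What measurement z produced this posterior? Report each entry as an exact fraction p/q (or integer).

z = [-2, 1]

x̄ = F·x = [-2, -2]
P̄ = F·P·Fᵀ + Q = [23 7; 7 5]
S = H·P̄·Hᵀ + R = [222 -154; -154 115]
K = P̄·Hᵀ·S⁻¹ = [-929/1814 -275/907; 53/1814 209/907]
x' − x̄ = [3099/907, 1563/907] = K·y
y = (KᵀK)⁻¹·Kᵀ·(x' − x̄) = [-12, 9]
z = y + H·x̄ = [-12, 9] + [10, -8] = [-2, 1]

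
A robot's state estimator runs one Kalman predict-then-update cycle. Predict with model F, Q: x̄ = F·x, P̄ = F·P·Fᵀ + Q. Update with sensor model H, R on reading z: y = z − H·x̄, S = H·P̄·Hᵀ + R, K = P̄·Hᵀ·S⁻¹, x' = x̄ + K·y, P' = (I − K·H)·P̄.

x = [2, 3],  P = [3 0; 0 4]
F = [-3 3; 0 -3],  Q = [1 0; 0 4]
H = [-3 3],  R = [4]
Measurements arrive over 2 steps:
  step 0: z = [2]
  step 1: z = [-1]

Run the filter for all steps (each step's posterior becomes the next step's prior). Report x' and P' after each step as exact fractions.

step 0: x' = [-1659/397, -1407/397], P' = [2908/397 2808/397; 2808/397 2884/397]
step 1: x' = [149964/55925, 671001/279625], P' = [49372/11185 244728/55925; 244728/55925 1336552/279625]

step 0: x̄ = F·x = [3, -9]
step 0: P̄ = F·P·Fᵀ + Q = [64 -36; -36 40]
step 0: y = z − H·x̄ = [38]
step 0: S = H·P̄·Hᵀ + R = [1588]
step 0: K = P̄·Hᵀ·S⁻¹ = [-75/397; 57/397]
step 0: x' = x̄ + K·y = [-1659/397, -1407/397]
step 0: P' = (I − K·H)·P̄ = [2908/397 2808/397; 2808/397 2884/397]
step 1: x̄ = F·x = [756/397, 4221/397]
step 1: P̄ = F·P·Fᵀ + Q = [1981/397 -684/397; -684/397 27544/397]
step 1: y = z − H·x̄ = [-10792/397]
step 1: S = H·P̄·Hᵀ + R = [279625/397]
step 1: K = P̄·Hᵀ·S⁻¹ = [-1599/55925; 84684/279625]
step 1: x' = x̄ + K·y = [149964/55925, 671001/279625]
step 1: P' = (I − K·H)·P̄ = [49372/11185 244728/55925; 244728/55925 1336552/279625]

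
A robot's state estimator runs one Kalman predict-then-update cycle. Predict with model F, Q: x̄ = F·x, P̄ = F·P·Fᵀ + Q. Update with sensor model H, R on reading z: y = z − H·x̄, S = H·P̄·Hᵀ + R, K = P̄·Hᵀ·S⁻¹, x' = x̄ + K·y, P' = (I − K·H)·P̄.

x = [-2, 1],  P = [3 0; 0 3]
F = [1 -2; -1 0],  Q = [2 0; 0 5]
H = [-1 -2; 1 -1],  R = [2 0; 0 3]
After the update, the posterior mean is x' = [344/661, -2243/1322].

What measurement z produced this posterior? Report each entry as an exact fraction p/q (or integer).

z = [3, 3]

x̄ = F·x = [-4, 2]
P̄ = F·P·Fᵀ + Q = [17 -3; -3 8]
S = H·P̄·Hᵀ + R = [39 2; 2 34]
K = P̄·Hᵀ·S⁻¹ = [-207/661 401/661; -210/661 -403/1322]
x' − x̄ = [2988/661, -4887/1322] = K·y
y = (KᵀK)⁻¹·Kᵀ·(x' − x̄) = [3, 9]
z = y + H·x̄ = [3, 9] + [0, -6] = [3, 3]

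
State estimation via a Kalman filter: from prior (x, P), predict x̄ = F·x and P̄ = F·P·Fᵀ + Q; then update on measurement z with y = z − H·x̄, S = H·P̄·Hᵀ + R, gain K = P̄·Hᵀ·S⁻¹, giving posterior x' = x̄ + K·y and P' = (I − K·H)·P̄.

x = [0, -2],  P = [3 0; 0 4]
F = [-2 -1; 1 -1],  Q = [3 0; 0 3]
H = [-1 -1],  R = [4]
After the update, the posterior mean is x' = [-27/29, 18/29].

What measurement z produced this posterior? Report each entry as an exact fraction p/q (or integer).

z = [1]

x̄ = F·x = [2, 2]
P̄ = F·P·Fᵀ + Q = [19 -2; -2 10]
S = H·P̄·Hᵀ + R = [29]
K = P̄·Hᵀ·S⁻¹ = [-17/29; -8/29]
x' − x̄ = [-85/29, -40/29] = K·y
y = (KᵀK)⁻¹·Kᵀ·(x' − x̄) = [5]
z = y + H·x̄ = [5] + [-4] = [1]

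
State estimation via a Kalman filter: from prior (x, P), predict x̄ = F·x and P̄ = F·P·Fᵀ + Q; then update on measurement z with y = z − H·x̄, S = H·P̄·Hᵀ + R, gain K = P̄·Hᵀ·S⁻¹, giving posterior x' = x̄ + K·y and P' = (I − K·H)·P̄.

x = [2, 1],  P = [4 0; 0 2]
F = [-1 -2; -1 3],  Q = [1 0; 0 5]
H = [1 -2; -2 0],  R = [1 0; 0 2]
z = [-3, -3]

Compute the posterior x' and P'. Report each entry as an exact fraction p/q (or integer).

x̄ = F·x = [-4, 1]
P̄ = F·P·Fᵀ + Q = [13 -8; -8 27]
y = z − H·x̄ = [3, -11]
S = H·P̄·Hᵀ + R = [154 -58; -58 54]
K = P̄·Hᵀ·S⁻¹ = [29/2476 -1161/2476; -605/1238 -283/1238]
x' = x̄ + K·y = [1477/1238, 1268/619]
P' = (I − K·H)·P̄ = [1161/2476 283/1238; 283/1238 222/619]

x' = [1477/1238, 1268/619]
P' = [1161/2476 283/1238; 283/1238 222/619]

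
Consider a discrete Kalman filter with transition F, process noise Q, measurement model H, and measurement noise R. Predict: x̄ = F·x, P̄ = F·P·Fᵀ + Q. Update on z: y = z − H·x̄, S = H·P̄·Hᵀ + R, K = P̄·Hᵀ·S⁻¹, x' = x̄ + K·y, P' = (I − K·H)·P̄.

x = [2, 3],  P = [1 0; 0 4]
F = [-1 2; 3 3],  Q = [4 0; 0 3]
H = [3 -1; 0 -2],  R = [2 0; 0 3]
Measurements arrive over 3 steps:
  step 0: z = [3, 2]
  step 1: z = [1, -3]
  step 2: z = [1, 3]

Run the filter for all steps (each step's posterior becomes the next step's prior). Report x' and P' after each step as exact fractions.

step 0: x' = [4856/7045, -5147/7045], P' = [2121/7045 1743/7045; 1743/7045 5199/7045]
step 1: x' = [1395597/2005972, 2815497/2005972], P' = [2336815/8023888 1899855/8023888; 1899855/8023888 5755983/8023888]
step 2: x' = [-357500928/8870684491, -10244364027/8870684491], P' = [2582218013/8870684491 2097589881/8870684491; 2097589881/8870684491 6355628007/8870684491]

step 0: x̄ = F·x = [4, 15]
step 0: P̄ = F·P·Fᵀ + Q = [21 21; 21 48]
step 0: y = z − H·x̄ = [6, 32]
step 0: S = H·P̄·Hᵀ + R = [113 -30; -30 195]
step 0: K = P̄·Hᵀ·S⁻¹ = [462/1409 -1162/7045; 3/1409 -3466/7045]
step 0: x' = x̄ + K·y = [4856/7045, -5147/7045]
step 0: P' = (I − K·H)·P̄ = [2121/7045 1743/7045; 1743/7045 5199/7045]
step 1: x̄ = F·x = [-3030/1409, -873/7045]
step 1: P̄ = F·P·Fᵀ + Q = [8825/1409 6012/1409; 6012/1409 118389/7045]
step 1: y = z − H·x̄ = [51622/7045, -22881/7045]
step 1: S = H·P̄·Hᵀ + R = [349244/7045 56418/7045; 56418/7045 494691/7045]
step 1: K = P̄·Hᵀ·S⁻¹ = [2555295/8023888 -633285/4011944; -28209/8023888 -1918661/4011944]
step 1: x' = x̄ + K·y = [1395597/2005972, 2815497/2005972]
step 1: P' = (I − K·H)·P̄ = [2336815/8023888 1899855/8023888; 1899855/8023888 5755983/8023888]
step 2: x̄ = F·x = [4235397/2005972, 6316641/1002986]
step 2: P̄ = F·P·Fᵀ + Q = [49856879/8023888 16612509/4011944; 16612509/4011944 32776059/2005972]
step 2: y = z − H·x̄ = [1933063/2005972, 7821120/501493]
step 2: S = H·P̄·Hᵀ + R = [396513815/8023888 15714591/2005972; 15714591/2005972 34280538/501493]
step 2: K = P̄·Hᵀ·S⁻¹ = [2824532079/8870684491 -1398393254/8870684491; -31429182/8870684491 -4237085338/8870684491]
step 2: x' = x̄ + K·y = [-357500928/8870684491, -10244364027/8870684491]
step 2: P' = (I − K·H)·P̄ = [2582218013/8870684491 2097589881/8870684491; 2097589881/8870684491 6355628007/8870684491]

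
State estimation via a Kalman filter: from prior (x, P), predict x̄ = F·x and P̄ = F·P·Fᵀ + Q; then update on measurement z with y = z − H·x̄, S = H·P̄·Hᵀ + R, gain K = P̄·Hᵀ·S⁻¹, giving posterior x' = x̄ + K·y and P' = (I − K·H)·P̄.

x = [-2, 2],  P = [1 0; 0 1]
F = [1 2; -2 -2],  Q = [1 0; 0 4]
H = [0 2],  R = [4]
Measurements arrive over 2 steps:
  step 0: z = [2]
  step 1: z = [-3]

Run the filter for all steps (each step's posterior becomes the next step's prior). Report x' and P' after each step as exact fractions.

step 0: x' = [20/13, 12/13], P' = [42/13 -6/13; -6/13 12/13]
step 1: x' = [460/233, -394/233], P' = [707/233 -96/233; -96/233 220/233]

step 0: x̄ = F·x = [2, 0]
step 0: P̄ = F·P·Fᵀ + Q = [6 -6; -6 12]
step 0: y = z − H·x̄ = [2]
step 0: S = H·P̄·Hᵀ + R = [52]
step 0: K = P̄·Hᵀ·S⁻¹ = [-3/13; 6/13]
step 0: x' = x̄ + K·y = [20/13, 12/13]
step 0: P' = (I − K·H)·P̄ = [42/13 -6/13; -6/13 12/13]
step 1: x̄ = F·x = [44/13, -64/13]
step 1: P̄ = F·P·Fᵀ + Q = [79/13 -96/13; -96/13 220/13]
step 1: y = z − H·x̄ = [89/13]
step 1: S = H·P̄·Hᵀ + R = [932/13]
step 1: K = P̄·Hᵀ·S⁻¹ = [-48/233; 110/233]
step 1: x' = x̄ + K·y = [460/233, -394/233]
step 1: P' = (I − K·H)·P̄ = [707/233 -96/233; -96/233 220/233]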